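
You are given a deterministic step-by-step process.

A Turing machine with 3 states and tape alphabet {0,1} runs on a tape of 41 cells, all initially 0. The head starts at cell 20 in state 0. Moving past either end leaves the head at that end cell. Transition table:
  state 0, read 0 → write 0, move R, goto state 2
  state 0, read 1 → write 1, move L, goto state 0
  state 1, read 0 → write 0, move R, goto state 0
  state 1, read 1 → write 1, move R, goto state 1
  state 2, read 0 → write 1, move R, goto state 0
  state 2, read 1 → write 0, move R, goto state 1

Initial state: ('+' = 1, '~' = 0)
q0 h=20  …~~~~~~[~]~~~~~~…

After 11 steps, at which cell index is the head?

31

[0] q0 h=20  …~~~~~~[~]~~~~~~…
[1] q2 h=21  …~~~~~~[~]~~~~~~…
[2] q0 h=22  …~~~~~+[~]~~~~~~…
[3] q2 h=23  …~~~~+~[~]~~~~~~…
[4] q0 h=24  …~~~+~+[~]~~~~~~…
[5] q2 h=25  …~~+~+~[~]~~~~~~…
[6] q0 h=26  …~+~+~+[~]~~~~~~…
[7] q2 h=27  …+~+~+~[~]~~~~~~…
[8] q0 h=28  …~+~+~+[~]~~~~~~…
[9] q2 h=29  …+~+~+~[~]~~~~~~…
[10] q0 h=30  …~+~+~+[~]~~~~~~…
[11] q2 h=31  …+~+~+~[~]~~~~~~…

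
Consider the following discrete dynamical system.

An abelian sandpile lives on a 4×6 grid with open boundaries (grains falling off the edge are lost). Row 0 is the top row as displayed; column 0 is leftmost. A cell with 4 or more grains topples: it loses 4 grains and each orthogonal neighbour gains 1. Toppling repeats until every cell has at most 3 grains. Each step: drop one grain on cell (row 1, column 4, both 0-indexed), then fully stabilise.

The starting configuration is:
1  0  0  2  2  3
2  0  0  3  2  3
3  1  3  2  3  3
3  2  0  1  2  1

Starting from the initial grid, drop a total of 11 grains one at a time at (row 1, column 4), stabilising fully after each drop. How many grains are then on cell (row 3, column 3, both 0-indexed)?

3

k=0  1  0  0  2  2  3
2  0  0  3  2  3
3  1  3  2  3  3
3  2  0  1  2  1
k=1  1  0  0  2  2  3
2  0  0  3  3  3
3  1  3  2  3  3
3  2  0  1  2  1
k=2  1  0  1  0  2  1
2  0  2  3  0  3
3  2  0  1  3  1
3  2  1  2  3  2
k=3  1  0  1  0  2  1
2  0  2  3  1  3
3  2  0  1  3  1
3  2  1  2  3  2
k=4  1  0  1  0  2  1
2  0  2  3  2  3
3  2  0  1  3  1
3  2  1  2  3  2
k=5  1  0  1  0  2  1
2  0  2  3  3  3
3  2  0  1  3  1
3  2  1  2  3  2
k=6  1  0  1  1  3  2
2  0  3  0  3  0
3  2  0  3  1  3
3  2  1  3  0  3
k=7  1  0  1  2  0  3
2  0  3  1  1  1
3  2  0  3  2  3
3  2  1  3  0  3
k=8  1  0  1  2  0  3
2  0  3  1  2  1
3  2  0  3  2  3
3  2  1  3  0  3
k=9  1  0  1  2  0  3
2  0  3  1  3  1
3  2  0  3  2  3
3  2  1  3  0  3
k=10  1  0  1  2  1  3
2  0  3  2  0  2
3  2  0  3  3  3
3  2  1  3  0  3
k=11  1  0  1  2  1  3
2  0  3  2  1  2
3  2  0  3  3  3
3  2  1  3  0  3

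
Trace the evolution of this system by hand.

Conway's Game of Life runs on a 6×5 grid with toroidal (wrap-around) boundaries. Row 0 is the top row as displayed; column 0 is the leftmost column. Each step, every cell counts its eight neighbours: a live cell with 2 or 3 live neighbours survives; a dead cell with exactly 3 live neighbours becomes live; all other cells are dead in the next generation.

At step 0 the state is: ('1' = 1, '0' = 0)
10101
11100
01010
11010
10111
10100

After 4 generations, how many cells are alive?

[0] 10101
11100
01010
11010
10111
10100
[1] 00101
00000
00010
00000
00000
00100
[2] 00010
00010
00000
00000
00000
00010
[3] 00111
00000
00000
00000
00000
00000
[4] 00010
00010
00000
00000
00000
00010

3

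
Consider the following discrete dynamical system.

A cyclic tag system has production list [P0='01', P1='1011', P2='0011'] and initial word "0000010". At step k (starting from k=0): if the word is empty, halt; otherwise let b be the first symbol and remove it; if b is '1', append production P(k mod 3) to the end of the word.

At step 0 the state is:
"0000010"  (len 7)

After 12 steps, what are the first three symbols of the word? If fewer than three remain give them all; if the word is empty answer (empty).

[0] "0000010"  (len 7)
[1] "000010"  (len 6)
[2] "00010"  (len 5)
[3] "0010"  (len 4)
[4] "010"  (len 3)
[5] "10"  (len 2)
[6] "00011"  (len 5)
[7] "0011"  (len 4)
[8] "011"  (len 3)
[9] "11"  (len 2)
[10] "101"  (len 3)
[11] "011011"  (len 6)
[12] "11011"  (len 5)

110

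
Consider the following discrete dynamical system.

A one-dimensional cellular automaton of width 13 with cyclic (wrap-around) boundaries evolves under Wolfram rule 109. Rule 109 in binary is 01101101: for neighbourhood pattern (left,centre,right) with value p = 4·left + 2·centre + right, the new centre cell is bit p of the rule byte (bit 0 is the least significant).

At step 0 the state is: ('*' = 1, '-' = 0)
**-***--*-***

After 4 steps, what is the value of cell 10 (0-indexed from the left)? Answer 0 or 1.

0

0) **-***--*-***
1) -***-*--***--
2) -*-***--*-*-*
3) ****-*--*****
4) ---***--*----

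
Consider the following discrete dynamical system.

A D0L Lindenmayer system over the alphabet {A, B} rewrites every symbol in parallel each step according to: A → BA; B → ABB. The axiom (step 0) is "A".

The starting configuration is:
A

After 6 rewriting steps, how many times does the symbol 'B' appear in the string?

step 0: A
step 1: BA
step 2: ABBBA
step 3: BAABBABBABBBA
step 4: ABBBABAABBABBBAABBABBBAABBABBABBBA
step 5: BAABBABBABBBAABBBABAABBABBBAABBABBABBBABAABBABBBAABBABBABBBABAABBABBBAABBABBBAABBABBABBBA
step 6: ABBBABAABBABBBAABBABBBAABBABBABBBABAABBABBABBBAABBBABAABBA…ABBABBBABAABBABBBAABBABBABBBABAABBABBBAABBABBBAABBABBABBBA  (len 233)

144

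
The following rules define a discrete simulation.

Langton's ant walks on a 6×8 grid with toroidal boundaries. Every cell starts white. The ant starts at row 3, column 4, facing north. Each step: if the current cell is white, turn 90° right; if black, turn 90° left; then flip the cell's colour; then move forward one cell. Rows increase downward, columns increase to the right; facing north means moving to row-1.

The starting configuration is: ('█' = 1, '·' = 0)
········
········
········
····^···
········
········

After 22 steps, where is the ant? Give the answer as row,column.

4,1

t=0: ········
········
········
····^···
········
········
t=1: ········
········
········
····█>··
········
········
t=2: ········
········
········
····██··
·····v··
········
t=3: ········
········
········
····██··
····<█··
········
t=4: ········
········
········
····^█··
····██··
········
t=5: ········
········
········
···<·█··
····██··
········
t=6: ········
········
···^····
···█·█··
····██··
········
t=7: ········
········
···█>···
···█·█··
····██··
········
t=8: ········
········
···██···
···█v█··
····██··
········
t=9: ········
········
···██···
···<██··
····██··
········
t=10: ········
········
···██···
····██··
···v██··
········
t=11: ········
········
···██···
····██··
··<███··
········
t=12: ········
········
···██···
··^·██··
··████··
········
t=13: ········
········
···██···
··█>██··
··████··
········
t=14: ········
········
···██···
··████··
··█v██··
········
t=15: ········
········
···██···
··████··
··█·>█··
········
t=16: ········
········
···██···
··██^█··
··█··█··
········
t=17: ········
········
···██···
··█<·█··
··█··█··
········
t=18: ········
········
···██···
··█··█··
··█v·█··
········
t=19: ········
········
···██···
··█··█··
··<█·█··
········
t=20: ········
········
···██···
··█··█··
···█·█··
··v·····
t=21: ········
········
···██···
··█··█··
···█·█··
·<█·····
t=22: ········
········
···██···
··█··█··
·^·█·█··
·██·····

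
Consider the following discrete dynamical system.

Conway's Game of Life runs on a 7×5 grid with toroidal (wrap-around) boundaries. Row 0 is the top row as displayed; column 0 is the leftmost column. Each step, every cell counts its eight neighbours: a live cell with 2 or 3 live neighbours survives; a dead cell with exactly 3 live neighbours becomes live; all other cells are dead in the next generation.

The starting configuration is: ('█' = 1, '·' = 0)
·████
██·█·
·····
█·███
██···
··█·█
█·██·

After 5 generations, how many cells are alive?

[0] ·████
██·█·
·····
█·███
██···
··█·█
█·██·
[1] ·····
██·█·
·····
█·███
·····
··█·█
█····
[2] ██··█
·····
·····
···██
███··
·····
·····
[3] █····
█····
·····
█████
█████
·█···
█····
[4] ██··█
·····
··██·
·····
·····
···█·
██···
[5] ·█··█
█████
·····
·····
·····
·····
·██··

9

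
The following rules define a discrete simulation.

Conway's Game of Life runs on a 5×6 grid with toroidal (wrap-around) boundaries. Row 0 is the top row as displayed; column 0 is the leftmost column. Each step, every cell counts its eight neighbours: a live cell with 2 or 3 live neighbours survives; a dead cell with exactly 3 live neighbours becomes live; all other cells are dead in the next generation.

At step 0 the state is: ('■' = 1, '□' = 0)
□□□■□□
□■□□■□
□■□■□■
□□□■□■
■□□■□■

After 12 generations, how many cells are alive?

9

0) □□□■□□
□■□□■□
□■□■□■
□□□■□■
■□□■□■
1) ■□■■□■
■□□■■□
□□□■□■
□□□■□■
■□■■□■
2) □□□□□□
■■□□□□
■□■■□■
□□□■□■
□□□□□□
3) □□□□□□
■■■□□■
□□■■□■
■□■■□■
□□□□□□
4) ■■□□□□
■■■■■■
□□□□□□
■■■■□■
□□□□□□
5) □□□■■□
□□■■■■
□□□□□□
■■■□□□
□□□□□■
6) □□■□□□
□□■□□■
■□□□■■
■■□□□□
■■■■■■
7) □□□□□□
■■□■■■
□□□□■□
□□□□□□
□□□■■■
8) □□■□□□
■□□■■■
■□□■■□
□□□■□■
□□□□■□
9) □□□□□□
■■■□□□
■□■□□□
□□□■□■
□□□■■□
10) □■■■□□
■□■□□□
■□■■□■
□□■■□■
□□□■■□
11) □■□□■□
■□□□■■
■□□□□■
■■□□□■
□■□□□□
12) □■□□■□
□■□□■□
□□□□□□
□■□□□■
□■■□□■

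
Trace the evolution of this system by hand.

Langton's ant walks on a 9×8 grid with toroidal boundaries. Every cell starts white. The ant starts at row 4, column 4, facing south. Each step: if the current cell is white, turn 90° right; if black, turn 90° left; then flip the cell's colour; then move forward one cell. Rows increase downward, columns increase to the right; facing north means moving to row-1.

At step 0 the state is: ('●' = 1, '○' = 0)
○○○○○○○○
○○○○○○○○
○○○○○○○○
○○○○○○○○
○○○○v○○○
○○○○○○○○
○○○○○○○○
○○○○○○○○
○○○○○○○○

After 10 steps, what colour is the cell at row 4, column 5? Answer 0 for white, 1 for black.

[0] ○○○○○○○○
○○○○○○○○
○○○○○○○○
○○○○○○○○
○○○○v○○○
○○○○○○○○
○○○○○○○○
○○○○○○○○
○○○○○○○○
[1] ○○○○○○○○
○○○○○○○○
○○○○○○○○
○○○○○○○○
○○○<●○○○
○○○○○○○○
○○○○○○○○
○○○○○○○○
○○○○○○○○
[2] ○○○○○○○○
○○○○○○○○
○○○○○○○○
○○○^○○○○
○○○●●○○○
○○○○○○○○
○○○○○○○○
○○○○○○○○
○○○○○○○○
[3] ○○○○○○○○
○○○○○○○○
○○○○○○○○
○○○●>○○○
○○○●●○○○
○○○○○○○○
○○○○○○○○
○○○○○○○○
○○○○○○○○
[4] ○○○○○○○○
○○○○○○○○
○○○○○○○○
○○○●●○○○
○○○●v○○○
○○○○○○○○
○○○○○○○○
○○○○○○○○
○○○○○○○○
[5] ○○○○○○○○
○○○○○○○○
○○○○○○○○
○○○●●○○○
○○○●○>○○
○○○○○○○○
○○○○○○○○
○○○○○○○○
○○○○○○○○
[6] ○○○○○○○○
○○○○○○○○
○○○○○○○○
○○○●●○○○
○○○●○●○○
○○○○○v○○
○○○○○○○○
○○○○○○○○
○○○○○○○○
[7] ○○○○○○○○
○○○○○○○○
○○○○○○○○
○○○●●○○○
○○○●○●○○
○○○○<●○○
○○○○○○○○
○○○○○○○○
○○○○○○○○
[8] ○○○○○○○○
○○○○○○○○
○○○○○○○○
○○○●●○○○
○○○●^●○○
○○○○●●○○
○○○○○○○○
○○○○○○○○
○○○○○○○○
[9] ○○○○○○○○
○○○○○○○○
○○○○○○○○
○○○●●○○○
○○○●●>○○
○○○○●●○○
○○○○○○○○
○○○○○○○○
○○○○○○○○
[10] ○○○○○○○○
○○○○○○○○
○○○○○○○○
○○○●●^○○
○○○●●○○○
○○○○●●○○
○○○○○○○○
○○○○○○○○
○○○○○○○○

0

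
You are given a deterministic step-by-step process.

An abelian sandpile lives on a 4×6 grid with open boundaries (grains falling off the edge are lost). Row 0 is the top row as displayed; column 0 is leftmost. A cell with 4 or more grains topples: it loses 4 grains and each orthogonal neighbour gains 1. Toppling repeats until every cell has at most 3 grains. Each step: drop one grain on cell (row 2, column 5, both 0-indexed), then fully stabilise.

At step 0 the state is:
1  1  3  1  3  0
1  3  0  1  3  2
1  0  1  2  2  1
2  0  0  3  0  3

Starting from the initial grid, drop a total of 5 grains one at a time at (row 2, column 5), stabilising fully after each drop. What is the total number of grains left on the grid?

36

[0] 1  1  3  1  3  0
1  3  0  1  3  2
1  0  1  2  2  1
2  0  0  3  0  3
[1] 1  1  3  1  3  0
1  3  0  1  3  2
1  0  1  2  2  2
2  0  0  3  0  3
[2] 1  1  3  1  3  0
1  3  0  1  3  2
1  0  1  2  2  3
2  0  0  3  0  3
[3] 1  1  3  1  3  0
1  3  0  1  3  3
1  0  1  2  3  1
2  0  0  3  1  0
[4] 1  1  3  1  3  0
1  3  0  1  3  3
1  0  1  2  3  2
2  0  0  3  1  0
[5] 1  1  3  1  3  0
1  3  0  1  3  3
1  0  1  2  3  3
2  0  0  3  1  0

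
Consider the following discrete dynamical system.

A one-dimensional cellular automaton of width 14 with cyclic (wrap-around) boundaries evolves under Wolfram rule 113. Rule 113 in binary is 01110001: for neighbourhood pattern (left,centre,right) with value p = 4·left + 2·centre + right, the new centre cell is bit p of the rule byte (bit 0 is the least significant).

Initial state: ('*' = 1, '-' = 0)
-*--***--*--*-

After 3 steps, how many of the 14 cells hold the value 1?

step 0: -*--***--*--*-
step 1: --*---**--*--*
step 2: *--**--**--*--
step 3: -*--**--**--*-

6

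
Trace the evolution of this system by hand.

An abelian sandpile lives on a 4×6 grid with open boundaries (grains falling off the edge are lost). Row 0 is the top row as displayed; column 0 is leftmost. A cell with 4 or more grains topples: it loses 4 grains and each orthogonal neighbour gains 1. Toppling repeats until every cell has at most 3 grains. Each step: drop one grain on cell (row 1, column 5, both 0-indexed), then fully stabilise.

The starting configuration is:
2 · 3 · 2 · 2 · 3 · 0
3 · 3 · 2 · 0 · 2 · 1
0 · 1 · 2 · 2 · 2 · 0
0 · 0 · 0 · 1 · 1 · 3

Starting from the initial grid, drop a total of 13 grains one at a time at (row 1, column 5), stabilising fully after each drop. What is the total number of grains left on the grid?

38

k=0  2 · 3 · 2 · 2 · 3 · 0
3 · 3 · 2 · 0 · 2 · 1
0 · 1 · 2 · 2 · 2 · 0
0 · 0 · 0 · 1 · 1 · 3
k=1  2 · 3 · 2 · 2 · 3 · 0
3 · 3 · 2 · 0 · 2 · 2
0 · 1 · 2 · 2 · 2 · 0
0 · 0 · 0 · 1 · 1 · 3
k=2  2 · 3 · 2 · 2 · 3 · 0
3 · 3 · 2 · 0 · 2 · 3
0 · 1 · 2 · 2 · 2 · 0
0 · 0 · 0 · 1 · 1 · 3
k=3  2 · 3 · 2 · 2 · 3 · 1
3 · 3 · 2 · 0 · 3 · 0
0 · 1 · 2 · 2 · 2 · 1
0 · 0 · 0 · 1 · 1 · 3
k=4  2 · 3 · 2 · 2 · 3 · 1
3 · 3 · 2 · 0 · 3 · 1
0 · 1 · 2 · 2 · 2 · 1
0 · 0 · 0 · 1 · 1 · 3
k=5  2 · 3 · 2 · 2 · 3 · 1
3 · 3 · 2 · 0 · 3 · 2
0 · 1 · 2 · 2 · 2 · 1
0 · 0 · 0 · 1 · 1 · 3
k=6  2 · 3 · 2 · 2 · 3 · 1
3 · 3 · 2 · 0 · 3 · 3
0 · 1 · 2 · 2 · 2 · 1
0 · 0 · 0 · 1 · 1 · 3
k=7  2 · 3 · 2 · 3 · 0 · 3
3 · 3 · 2 · 1 · 1 · 1
0 · 1 · 2 · 2 · 3 · 2
0 · 0 · 0 · 1 · 1 · 3
k=8  2 · 3 · 2 · 3 · 0 · 3
3 · 3 · 2 · 1 · 1 · 2
0 · 1 · 2 · 2 · 3 · 2
0 · 0 · 0 · 1 · 1 · 3
k=9  2 · 3 · 2 · 3 · 0 · 3
3 · 3 · 2 · 1 · 1 · 3
0 · 1 · 2 · 2 · 3 · 2
0 · 0 · 0 · 1 · 1 · 3
k=10  2 · 3 · 2 · 3 · 1 · 0
3 · 3 · 2 · 1 · 2 · 1
0 · 1 · 2 · 2 · 3 · 3
0 · 0 · 0 · 1 · 1 · 3
k=11  2 · 3 · 2 · 3 · 1 · 0
3 · 3 · 2 · 1 · 2 · 2
0 · 1 · 2 · 2 · 3 · 3
0 · 0 · 0 · 1 · 1 · 3
k=12  2 · 3 · 2 · 3 · 1 · 0
3 · 3 · 2 · 1 · 2 · 3
0 · 1 · 2 · 2 · 3 · 3
0 · 0 · 0 · 1 · 1 · 3
k=13  2 · 3 · 2 · 3 · 2 · 1
3 · 3 · 2 · 2 · 0 · 2
0 · 1 · 2 · 3 · 1 · 2
0 · 0 · 0 · 1 · 3 · 0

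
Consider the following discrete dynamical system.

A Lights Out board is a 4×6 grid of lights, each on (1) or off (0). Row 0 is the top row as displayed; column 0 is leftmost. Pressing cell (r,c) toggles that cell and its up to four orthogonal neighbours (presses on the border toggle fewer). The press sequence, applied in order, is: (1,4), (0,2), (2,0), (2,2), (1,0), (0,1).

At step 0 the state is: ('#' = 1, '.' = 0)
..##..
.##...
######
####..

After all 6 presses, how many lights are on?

step 0: ..##..
.##...
######
####..
step 1: ..###.
.#####
####.#
####..
step 2: .#..#.
.#.###
####.#
####..
step 3: .#..#.
##.###
..##.#
.###..
step 4: .#..#.
######
.#...#
.#.#..
step 5: ##..#.
..####
##...#
.#.#..
step 6: ..#.#.
.#####
##...#
.#.#..

12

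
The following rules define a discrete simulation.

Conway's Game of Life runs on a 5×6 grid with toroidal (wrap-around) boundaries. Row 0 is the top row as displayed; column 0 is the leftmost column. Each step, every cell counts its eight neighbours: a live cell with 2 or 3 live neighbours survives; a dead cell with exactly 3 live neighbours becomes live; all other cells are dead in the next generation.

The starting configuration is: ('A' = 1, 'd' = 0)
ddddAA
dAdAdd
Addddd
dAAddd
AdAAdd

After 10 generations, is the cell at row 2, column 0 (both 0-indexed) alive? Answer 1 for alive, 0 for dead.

0

k=0  ddddAA
dAdAdd
Addddd
dAAddd
AdAAdd
k=1  AAddAA
AdddAA
Addddd
AdAAdd
AdAAAA
k=2  ddAddd
ddddAd
AddAAd
AdAddd
dddddd
k=3  dddddd
ddddAA
dAdAAd
dAdAdA
dAdddd
k=4  dddddd
dddAAA
dddAdd
dAdAdd
AdAddd
k=5  dddAAA
dddAAd
dddAdd
dAdAdd
dAAddd
k=6  dddddA
ddAddA
dddAdd
dAdAdd
AAdddd
k=7  dAdddA
ddddAd
dddAAd
AAdddd
AAAddd
k=8  dAAddA
dddAAA
dddAAA
AddAdA
ddAddA
k=9  dAAddA
dddddd
ddAddd
AdAAdd
ddAAdA
k=10  AAAAAd
dAAddd
dAAAdd
ddddAd
dddddA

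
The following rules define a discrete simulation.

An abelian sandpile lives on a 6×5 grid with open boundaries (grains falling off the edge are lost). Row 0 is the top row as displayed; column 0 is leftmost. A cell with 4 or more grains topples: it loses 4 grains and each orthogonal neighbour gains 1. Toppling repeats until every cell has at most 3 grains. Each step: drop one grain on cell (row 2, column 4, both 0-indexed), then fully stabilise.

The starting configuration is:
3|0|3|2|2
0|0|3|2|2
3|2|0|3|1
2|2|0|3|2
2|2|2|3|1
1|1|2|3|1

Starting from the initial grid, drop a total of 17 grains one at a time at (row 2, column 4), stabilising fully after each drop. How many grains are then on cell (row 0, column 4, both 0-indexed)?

0) 3|0|3|2|2
0|0|3|2|2
3|2|0|3|1
2|2|0|3|2
2|2|2|3|1
1|1|2|3|1
1) 3|0|3|2|2
0|0|3|2|2
3|2|0|3|2
2|2|0|3|2
2|2|2|3|1
1|1|2|3|1
2) 3|0|3|2|2
0|0|3|2|2
3|2|0|3|3
2|2|0|3|2
2|2|2|3|1
1|1|2|3|1
3) 3|0|3|2|2
0|0|3|3|3
3|2|1|1|2
2|2|1|2|0
2|2|3|1|3
1|1|3|0|2
4) 3|0|3|2|2
0|0|3|3|3
3|2|1|1|3
2|2|1|2|0
2|2|3|1|3
1|1|3|0|2
5) 3|1|1|1|0
0|1|1|2|2
3|2|2|3|1
2|2|1|2|1
2|2|3|1|3
1|1|3|0|2
6) 3|1|1|1|0
0|1|1|2|2
3|2|2|3|2
2|2|1|2|1
2|2|3|1|3
1|1|3|0|2
7) 3|1|1|1|0
0|1|1|2|2
3|2|2|3|3
2|2|1|2|1
2|2|3|1|3
1|1|3|0|2
8) 3|1|1|1|0
0|1|1|3|3
3|2|3|0|1
2|2|1|3|2
2|2|3|1|3
1|1|3|0|2
9) 3|1|1|1|0
0|1|1|3|3
3|2|3|0|2
2|2|1|3|2
2|2|3|1|3
1|1|3|0|2
10) 3|1|1|1|0
0|1|1|3|3
3|2|3|0|3
2|2|1|3|2
2|2|3|1|3
1|1|3|0|2
11) 3|1|1|2|1
0|1|2|0|1
3|2|3|2|1
2|2|1|3|3
2|2|3|1|3
1|1|3|0|2
12) 3|1|1|2|1
0|1|2|0|1
3|2|3|2|2
2|2|1|3|3
2|2|3|1|3
1|1|3|0|2
13) 3|1|1|2|1
0|1|2|0|1
3|2|3|2|3
2|2|1|3|3
2|2|3|1|3
1|1|3|0|2
14) 3|1|1|2|1
0|1|3|1|2
3|3|0|1|2
2|2|3|1|2
2|2|3|3|0
1|1|3|0|3
15) 3|1|1|2|1
0|1|3|1|2
3|3|0|1|3
2|2|3|1|2
2|2|3|3|0
1|1|3|0|3
16) 3|1|1|2|1
0|1|3|1|3
3|3|0|2|0
2|2|3|1|3
2|2|3|3|0
1|1|3|0|3
17) 3|1|1|2|1
0|1|3|1|3
3|3|0|2|1
2|2|3|1|3
2|2|3|3|0
1|1|3|0|3

1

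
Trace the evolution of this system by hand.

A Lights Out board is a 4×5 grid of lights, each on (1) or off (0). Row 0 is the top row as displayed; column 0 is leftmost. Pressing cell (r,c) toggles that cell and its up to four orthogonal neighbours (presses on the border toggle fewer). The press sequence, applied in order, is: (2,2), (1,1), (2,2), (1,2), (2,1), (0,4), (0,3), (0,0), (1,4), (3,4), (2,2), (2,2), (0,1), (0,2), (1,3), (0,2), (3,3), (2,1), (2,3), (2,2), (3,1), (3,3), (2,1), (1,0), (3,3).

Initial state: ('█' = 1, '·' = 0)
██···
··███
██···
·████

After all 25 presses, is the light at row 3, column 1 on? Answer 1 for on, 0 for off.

t=0: ██···
··███
██···
·████
t=1: ██···
···██
█·██·
·█·██
t=2: █····
█████
████·
·█·██
t=3: █····
██·██
█····
·████
t=4: █·█··
█·█·█
█·█··
·████
t=5: █·█··
███·█
·█···
··███
t=6: █·███
███··
·█···
··███
t=7: █····
████·
·█···
··███
t=8: ·█···
·███·
·█···
··███
t=9: ·█··█
·██·█
·█··█
··███
t=10: ·█··█
·██·█
·█···
··█··
t=11: ·█··█
·█··█
··██·
·····
t=12: ·█··█
·██·█
·█···
··█··
t=13: █·█·█
··█·█
·█···
··█··
t=14: ██·██
····█
·█···
··█··
t=15: ██··█
··██·
·█·█·
··█··
t=16: █·███
···█·
·█·█·
··█··
t=17: █·███
···█·
·█···
···██
t=18: █·███
·█·█·
█·█··
·█·██
t=19: █·███
·█···
█··██
·█··█
t=20: █·███
·██··
███·█
·██·█
t=21: █·███
·██··
█·█·█
█···█
t=22: █·███
·██··
█·███
█·██·
t=23: █·███
··█··
·█·██
████·
t=24: ··███
███··
██·██
████·
t=25: ··███
███··
██··█
██··█

1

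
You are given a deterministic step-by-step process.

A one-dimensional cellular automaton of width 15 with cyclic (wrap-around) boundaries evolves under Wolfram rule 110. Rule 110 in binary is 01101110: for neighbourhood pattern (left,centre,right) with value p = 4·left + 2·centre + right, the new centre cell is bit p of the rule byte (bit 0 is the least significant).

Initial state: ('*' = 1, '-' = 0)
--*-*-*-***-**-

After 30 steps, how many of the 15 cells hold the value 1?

k=0  --*-*-*-***-**-
k=1  -********-****-
k=2  **------***--*-
k=3  **-----**-*-***
k=4  -*----*******--
k=5  **---**-----*--
k=6  **--***----**-*
k=7  -*-**-*---*****
k=8  *******--**---*
k=9  ------*-***--**
k=10  -----****-*-***
k=11  ----**--*****-*
k=12  ---***-**---***
k=13  --**-****--**-*
k=14  -*****--*-*****
k=15  **---*-****---*
k=16  -*--****--*--**
k=17  **-**--*-**-***
k=18  -****-*******--
k=19  **--***-----*--
k=20  **-**-*----**-*
k=21  -******---*****
k=22  **----*--**---*
k=23  -*---**-***--**
k=24  **--*****-*-***
k=25  -*-**---*****--
k=26  *****--**---*--
k=27  *---*-***--**-*
k=28  *--****-*-*****
k=29  *-**--*****----
k=30  ****-**---*---*

8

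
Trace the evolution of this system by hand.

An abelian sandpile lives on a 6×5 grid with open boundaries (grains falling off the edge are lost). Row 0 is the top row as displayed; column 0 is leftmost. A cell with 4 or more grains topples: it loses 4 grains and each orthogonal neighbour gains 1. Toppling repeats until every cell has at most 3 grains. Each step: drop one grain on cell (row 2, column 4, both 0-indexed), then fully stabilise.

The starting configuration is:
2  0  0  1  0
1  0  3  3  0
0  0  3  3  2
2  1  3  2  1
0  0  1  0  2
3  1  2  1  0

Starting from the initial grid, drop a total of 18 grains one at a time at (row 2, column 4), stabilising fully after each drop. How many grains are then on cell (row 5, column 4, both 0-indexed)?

1

gen 0: 2  0  0  1  0
1  0  3  3  0
0  0  3  3  2
2  1  3  2  1
0  0  1  0  2
3  1  2  1  0
gen 1: 2  0  0  1  0
1  0  3  3  0
0  0  3  3  3
2  1  3  2  1
0  0  1  0  2
3  1  2  1  0
gen 2: 2  0  1  2  0
1  1  1  1  2
0  1  2  3  1
2  2  1  0  3
0  0  2  1  2
3  1  2  1  0
gen 3: 2  0  1  2  0
1  1  1  1  2
0  1  2  3  2
2  2  1  0  3
0  0  2  1  2
3  1  2  1  0
gen 4: 2  0  1  2  0
1  1  1  1  2
0  1  2  3  3
2  2  1  0  3
0  0  2  1  2
3  1  2  1  0
gen 5: 2  0  1  2  0
1  1  1  2  3
0  1  3  0  2
2  2  1  2  0
0  0  2  1  3
3  1  2  1  0
gen 6: 2  0  1  2  0
1  1  1  2  3
0  1  3  0  3
2  2  1  2  0
0  0  2  1  3
3  1  2  1  0
gen 7: 2  0  1  2  1
1  1  1  3  0
0  1  3  1  1
2  2  1  2  1
0  0  2  1  3
3  1  2  1  0
gen 8: 2  0  1  2  1
1  1  1  3  0
0  1  3  1  2
2  2  1  2  1
0  0  2  1  3
3  1  2  1  0
gen 9: 2  0  1  2  1
1  1  1  3  0
0  1  3  1  3
2  2  1  2  1
0  0  2  1  3
3  1  2  1  0
gen 10: 2  0  1  2  1
1  1  1  3  1
0  1  3  2  0
2  2  1  2  2
0  0  2  1  3
3  1  2  1  0
gen 11: 2  0  1  2  1
1  1  1  3  1
0  1  3  2  1
2  2  1  2  2
0  0  2  1  3
3  1  2  1  0
gen 12: 2  0  1  2  1
1  1  1  3  1
0  1  3  2  2
2  2  1  2  2
0  0  2  1  3
3  1  2  1  0
gen 13: 2  0  1  2  1
1  1  1  3  1
0  1  3  2  3
2  2  1  2  2
0  0  2  1  3
3  1  2  1  0
gen 14: 2  0  1  2  1
1  1  1  3  2
0  1  3  3  0
2  2  1  2  3
0  0  2  1  3
3  1  2  1  0
gen 15: 2  0  1  2  1
1  1  1  3  2
0  1  3  3  1
2  2  1  2  3
0  0  2  1  3
3  1  2  1  0
gen 16: 2  0  1  2  1
1  1  1  3  2
0  1  3  3  2
2  2  1  2  3
0  0  2  1  3
3  1  2  1  0
gen 17: 2  0  1  2  1
1  1  1  3  2
0  1  3  3  3
2  2  1  2  3
0  0  2  1  3
3  1  2  1  0
gen 18: 2  0  1  3  2
1  1  3  1  0
0  2  0  3  3
2  2  3  0  2
0  0  2  3  0
3  1  2  1  1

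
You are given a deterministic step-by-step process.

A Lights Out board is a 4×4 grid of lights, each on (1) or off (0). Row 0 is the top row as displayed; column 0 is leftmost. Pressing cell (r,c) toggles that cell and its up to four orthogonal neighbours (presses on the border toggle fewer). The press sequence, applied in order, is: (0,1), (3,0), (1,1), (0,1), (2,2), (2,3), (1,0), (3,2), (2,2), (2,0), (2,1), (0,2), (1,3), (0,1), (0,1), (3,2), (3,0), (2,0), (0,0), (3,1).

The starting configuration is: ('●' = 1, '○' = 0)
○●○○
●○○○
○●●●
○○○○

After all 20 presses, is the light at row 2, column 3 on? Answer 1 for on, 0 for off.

gen 0: ○●○○
●○○○
○●●●
○○○○
gen 1: ●○●○
●●○○
○●●●
○○○○
gen 2: ●○●○
●●○○
●●●●
●●○○
gen 3: ●●●○
○○●○
●○●●
●●○○
gen 4: ○○○○
○●●○
●○●●
●●○○
gen 5: ○○○○
○●○○
●●○○
●●●○
gen 6: ○○○○
○●○●
●●●●
●●●●
gen 7: ●○○○
●○○●
○●●●
●●●●
gen 8: ●○○○
●○○●
○●○●
●○○○
gen 9: ●○○○
●○●●
○○●○
●○●○
gen 10: ●○○○
○○●●
●●●○
○○●○
gen 11: ●○○○
○●●●
○○○○
○●●○
gen 12: ●●●●
○●○●
○○○○
○●●○
gen 13: ●●●○
○●●○
○○○●
○●●○
gen 14: ○○○○
○○●○
○○○●
○●●○
gen 15: ●●●○
○●●○
○○○●
○●●○
gen 16: ●●●○
○●●○
○○●●
○○○●
gen 17: ●●●○
○●●○
●○●●
●●○●
gen 18: ●●●○
●●●○
○●●●
○●○●
gen 19: ○○●○
○●●○
○●●●
○●○●
gen 20: ○○●○
○●●○
○○●●
●○●●

1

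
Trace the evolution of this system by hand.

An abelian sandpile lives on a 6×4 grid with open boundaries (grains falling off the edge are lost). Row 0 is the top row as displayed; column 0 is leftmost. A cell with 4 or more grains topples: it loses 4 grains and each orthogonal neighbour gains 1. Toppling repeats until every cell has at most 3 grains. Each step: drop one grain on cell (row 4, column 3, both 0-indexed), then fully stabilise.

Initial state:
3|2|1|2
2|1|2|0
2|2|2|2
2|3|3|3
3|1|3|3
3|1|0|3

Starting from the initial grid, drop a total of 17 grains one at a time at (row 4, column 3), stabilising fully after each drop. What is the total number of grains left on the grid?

44

step 0: 3|2|1|2
2|1|2|0
2|2|2|2
2|3|3|3
3|1|3|3
3|1|0|3
step 1: 3|2|1|2
2|1|2|0
2|3|3|3
3|0|2|1
3|3|1|3
3|1|2|0
step 2: 3|2|1|2
2|1|2|0
2|3|3|3
3|0|2|2
3|3|2|0
3|1|2|1
step 3: 3|2|1|2
2|1|2|0
2|3|3|3
3|0|2|2
3|3|2|1
3|1|2|1
step 4: 3|2|1|2
2|1|2|0
2|3|3|3
3|0|2|2
3|3|2|2
3|1|2|1
step 5: 3|2|1|2
2|1|2|0
2|3|3|3
3|0|2|2
3|3|2|3
3|1|2|1
step 6: 3|2|1|2
2|1|2|0
2|3|3|3
3|0|2|3
3|3|3|0
3|1|2|2
step 7: 3|2|1|2
2|1|2|0
2|3|3|3
3|0|2|3
3|3|3|1
3|1|2|2
step 8: 3|2|1|2
2|1|2|0
2|3|3|3
3|0|2|3
3|3|3|2
3|1|2|2
step 9: 3|2|1|2
2|1|2|0
2|3|3|3
3|0|2|3
3|3|3|3
3|1|2|2
step 10: 3|2|1|2
3|2|3|1
0|2|2|1
2|0|2|2
2|2|2|2
0|3|3|3
step 11: 3|2|1|2
3|2|3|1
0|2|2|1
2|0|2|2
2|2|2|3
0|3|3|3
step 12: 3|2|1|2
3|2|3|1
0|2|2|1
2|1|3|3
3|0|1|2
1|1|2|1
step 13: 3|2|1|2
3|2|3|1
0|2|2|1
2|1|3|3
3|0|1|3
1|1|2|1
step 14: 3|2|1|2
3|2|3|1
0|2|3|2
2|2|0|1
3|0|3|1
1|1|2|2
step 15: 3|2|1|2
3|2|3|1
0|2|3|2
2|2|0|1
3|0|3|2
1|1|2|2
step 16: 3|2|1|2
3|2|3|1
0|2|3|2
2|2|0|1
3|0|3|3
1|1|2|2
step 17: 3|2|1|2
3|2|3|1
0|2|3|2
2|2|1|2
3|1|0|1
1|1|3|3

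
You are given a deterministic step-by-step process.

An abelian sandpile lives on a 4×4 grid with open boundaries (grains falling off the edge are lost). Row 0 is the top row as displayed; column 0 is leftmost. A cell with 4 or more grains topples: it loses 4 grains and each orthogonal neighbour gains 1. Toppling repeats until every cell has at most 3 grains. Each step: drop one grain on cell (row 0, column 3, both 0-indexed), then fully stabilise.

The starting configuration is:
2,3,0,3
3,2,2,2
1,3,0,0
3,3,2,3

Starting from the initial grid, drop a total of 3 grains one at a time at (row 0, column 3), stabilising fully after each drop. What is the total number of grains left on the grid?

33

[0] 2,3,0,3
3,2,2,2
1,3,0,0
3,3,2,3
[1] 2,3,1,0
3,2,2,3
1,3,0,0
3,3,2,3
[2] 2,3,1,1
3,2,2,3
1,3,0,0
3,3,2,3
[3] 2,3,1,2
3,2,2,3
1,3,0,0
3,3,2,3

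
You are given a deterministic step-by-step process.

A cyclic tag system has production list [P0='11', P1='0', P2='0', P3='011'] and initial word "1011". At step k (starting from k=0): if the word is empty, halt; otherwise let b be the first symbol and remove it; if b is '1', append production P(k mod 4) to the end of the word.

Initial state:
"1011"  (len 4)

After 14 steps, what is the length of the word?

[0] "1011"  (len 4)
[1] "01111"  (len 5)
[2] "1111"  (len 4)
[3] "1110"  (len 4)
[4] "110011"  (len 6)
[5] "1001111"  (len 7)
[6] "0011110"  (len 7)
[7] "011110"  (len 6)
[8] "11110"  (len 5)
[9] "111011"  (len 6)
[10] "110110"  (len 6)
[11] "101100"  (len 6)
[12] "01100011"  (len 8)
[13] "1100011"  (len 7)
[14] "1000110"  (len 7)

7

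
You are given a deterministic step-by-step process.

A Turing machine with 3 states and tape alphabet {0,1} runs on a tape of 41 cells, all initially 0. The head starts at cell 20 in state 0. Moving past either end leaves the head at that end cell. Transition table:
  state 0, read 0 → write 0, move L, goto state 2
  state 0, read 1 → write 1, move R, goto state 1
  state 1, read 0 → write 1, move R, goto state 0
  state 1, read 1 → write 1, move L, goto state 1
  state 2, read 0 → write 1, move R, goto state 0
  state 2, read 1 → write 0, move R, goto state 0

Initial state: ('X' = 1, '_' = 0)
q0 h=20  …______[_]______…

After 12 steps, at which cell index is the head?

20

gen 0: q0 h=20  …______[_]______…
gen 1: q2 h=19  …______[_]______…
gen 2: q0 h=20  …_____X[_]______…
gen 3: q2 h=19  …______[X]______…
gen 4: q0 h=20  …______[_]______…
gen 5: q2 h=19  …______[_]______…
gen 6: q0 h=20  …_____X[_]______…
gen 7: q2 h=19  …______[X]______…
gen 8: q0 h=20  …______[_]______…
gen 9: q2 h=19  …______[_]______…
gen 10: q0 h=20  …_____X[_]______…
gen 11: q2 h=19  …______[X]______…
gen 12: q0 h=20  …______[_]______…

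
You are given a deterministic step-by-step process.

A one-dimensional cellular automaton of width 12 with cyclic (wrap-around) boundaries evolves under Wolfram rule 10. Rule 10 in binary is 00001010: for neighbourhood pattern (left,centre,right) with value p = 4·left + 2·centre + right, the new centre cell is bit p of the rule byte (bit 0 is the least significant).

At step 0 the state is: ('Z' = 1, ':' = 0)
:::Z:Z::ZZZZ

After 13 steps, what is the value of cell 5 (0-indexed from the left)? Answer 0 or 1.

0

gen 0: :::Z:Z::ZZZZ
gen 1: ::Z::::ZZ:::
gen 2: :Z::::ZZ::::
gen 3: Z::::ZZ:::::
gen 4: ::::ZZ:::::Z
gen 5: :::ZZ:::::Z:
gen 6: ::ZZ:::::Z::
gen 7: :ZZ:::::Z:::
gen 8: ZZ:::::Z::::
gen 9: Z:::::Z::::Z
gen 10: :::::Z::::ZZ
gen 11: ::::Z::::ZZ:
gen 12: :::Z::::ZZ::
gen 13: ::Z::::ZZ:::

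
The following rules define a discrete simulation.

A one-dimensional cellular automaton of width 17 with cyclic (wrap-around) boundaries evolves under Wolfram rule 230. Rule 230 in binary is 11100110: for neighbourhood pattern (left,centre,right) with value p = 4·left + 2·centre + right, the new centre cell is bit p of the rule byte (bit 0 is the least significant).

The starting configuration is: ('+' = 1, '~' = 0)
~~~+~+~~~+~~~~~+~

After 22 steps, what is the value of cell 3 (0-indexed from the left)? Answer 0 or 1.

0) ~~~+~+~~~+~~~~~+~
1) ~~++++~~++~~~~++~
2) ~+~+++~+~+~~~+~+~
3) +++~++++++~~++++~
4) ~+++~+++++~+~++++
5) +~+++~+++++++~+++
6) ++~+++~+++++++~++
7) +++~+++~+++++++~+
8) ++++~+++~+++++++~
9) ~++++~+++~+++++++
10) +~++++~+++~++++++
11) ++~++++~+++~+++++
12) +++~++++~+++~++++
13) ++++~++++~+++~+++
14) +++++~++++~+++~++
15) ++++++~++++~+++~+
16) +++++++~++++~+++~
17) ~+++++++~++++~+++
18) +~+++++++~++++~++
19) ++~+++++++~++++~+
20) +++~+++++++~++++~
21) ~+++~+++++++~++++
22) +~+++~+++++++~+++

1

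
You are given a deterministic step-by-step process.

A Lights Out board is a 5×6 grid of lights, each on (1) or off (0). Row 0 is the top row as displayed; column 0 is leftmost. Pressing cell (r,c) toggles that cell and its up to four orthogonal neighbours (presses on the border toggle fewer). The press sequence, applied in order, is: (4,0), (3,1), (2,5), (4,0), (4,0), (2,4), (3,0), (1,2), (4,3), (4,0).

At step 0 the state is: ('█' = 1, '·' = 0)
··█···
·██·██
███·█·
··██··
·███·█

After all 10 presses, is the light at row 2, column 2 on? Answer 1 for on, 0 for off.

0

step 0: ··█···
·██·██
███·█·
··██··
·███·█
step 1: ··█···
·██·██
███·█·
█·██··
█·██·█
step 2: ··█···
·██·██
█·█·█·
·█·█··
████·█
step 3: ··█···
·██·█·
█·█··█
·█·█·█
████·█
step 4: ··█···
·██·█·
█·█··█
██·█·█
··██·█
step 5: ··█···
·██·█·
█·█··█
·█·█·█
████·█
step 6: ··█···
·██···
█·███·
·█·███
████·█
step 7: ··█···
·██···
··███·
█··███
·███·█
step 8: ······
···█··
···██·
█··███
·███·█
step 9: ······
···█··
···██·
█···██
·█··██
step 10: ······
···█··
···██·
····██
█···██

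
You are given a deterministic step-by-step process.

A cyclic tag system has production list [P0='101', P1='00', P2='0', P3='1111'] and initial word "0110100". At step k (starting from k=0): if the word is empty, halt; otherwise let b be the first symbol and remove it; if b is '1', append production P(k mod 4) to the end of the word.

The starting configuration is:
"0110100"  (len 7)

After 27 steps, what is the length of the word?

3

gen 0: "0110100"  (len 7)
gen 1: "110100"  (len 6)
gen 2: "1010000"  (len 7)
gen 3: "0100000"  (len 7)
gen 4: "100000"  (len 6)
gen 5: "00000101"  (len 8)
gen 6: "0000101"  (len 7)
gen 7: "000101"  (len 6)
gen 8: "00101"  (len 5)
gen 9: "0101"  (len 4)
gen 10: "101"  (len 3)
gen 11: "010"  (len 3)
gen 12: "10"  (len 2)
gen 13: "0101"  (len 4)
gen 14: "101"  (len 3)
gen 15: "010"  (len 3)
gen 16: "10"  (len 2)
gen 17: "0101"  (len 4)
gen 18: "101"  (len 3)
gen 19: "010"  (len 3)
gen 20: "10"  (len 2)
gen 21: "0101"  (len 4)
gen 22: "101"  (len 3)
gen 23: "010"  (len 3)
gen 24: "10"  (len 2)
gen 25: "0101"  (len 4)
gen 26: "101"  (len 3)
gen 27: "010"  (len 3)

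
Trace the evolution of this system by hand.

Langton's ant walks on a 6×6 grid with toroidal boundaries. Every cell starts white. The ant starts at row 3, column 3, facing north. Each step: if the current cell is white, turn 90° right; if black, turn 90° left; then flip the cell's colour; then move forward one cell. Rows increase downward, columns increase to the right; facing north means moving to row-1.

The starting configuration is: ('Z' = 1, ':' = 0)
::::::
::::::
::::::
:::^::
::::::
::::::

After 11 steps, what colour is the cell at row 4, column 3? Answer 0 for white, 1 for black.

gen 0: ::::::
::::::
::::::
:::^::
::::::
::::::
gen 1: ::::::
::::::
::::::
:::Z>:
::::::
::::::
gen 2: ::::::
::::::
::::::
:::ZZ:
::::v:
::::::
gen 3: ::::::
::::::
::::::
:::ZZ:
:::<Z:
::::::
gen 4: ::::::
::::::
::::::
:::^Z:
:::ZZ:
::::::
gen 5: ::::::
::::::
::::::
::<:Z:
:::ZZ:
::::::
gen 6: ::::::
::::::
::^:::
::Z:Z:
:::ZZ:
::::::
gen 7: ::::::
::::::
::Z>::
::Z:Z:
:::ZZ:
::::::
gen 8: ::::::
::::::
::ZZ::
::ZvZ:
:::ZZ:
::::::
gen 9: ::::::
::::::
::ZZ::
::<ZZ:
:::ZZ:
::::::
gen 10: ::::::
::::::
::ZZ::
:::ZZ:
::vZZ:
::::::
gen 11: ::::::
::::::
::ZZ::
:::ZZ:
:<ZZZ:
::::::

1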